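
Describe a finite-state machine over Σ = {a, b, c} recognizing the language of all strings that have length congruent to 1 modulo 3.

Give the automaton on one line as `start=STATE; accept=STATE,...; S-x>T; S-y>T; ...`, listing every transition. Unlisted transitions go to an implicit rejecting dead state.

start=q0; accept=q1; q0-a>q1; q0-b>q1; q0-c>q1; q1-a>q2; q1-b>q2; q1-c>q2; q2-a>q0; q2-b>q0; q2-c>q0

Only the length mod 3 matters, so use a 3-cycle: from any state, every input symbol moves to the next state, wrapping q2 back to q0. Mark q1 accepting.
3 states suffice.
        a   b   c  
>  q0   q1  q1  q1 
 * q1   q2  q2  q2 
   q2   q0  q0  q0 
(> = start, * = accepting)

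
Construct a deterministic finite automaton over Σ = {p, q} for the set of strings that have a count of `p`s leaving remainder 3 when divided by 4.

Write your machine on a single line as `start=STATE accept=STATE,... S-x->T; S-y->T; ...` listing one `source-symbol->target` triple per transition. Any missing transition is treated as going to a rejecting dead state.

Keep the running count of `p`s modulo 4: each `p` advances along the cycle A → B → C → D → A while other symbols loop. Accept at D.
A 4-state machine:
       p  q 
>  A   B  A 
   B   C  B 
   C   D  C 
 * D   A  D 
(> = start, * = accepting)

start=A; accept=D; A-p->B; A-q->A; B-p->C; B-q->B; C-p->D; C-q->C; D-p->A; D-q->D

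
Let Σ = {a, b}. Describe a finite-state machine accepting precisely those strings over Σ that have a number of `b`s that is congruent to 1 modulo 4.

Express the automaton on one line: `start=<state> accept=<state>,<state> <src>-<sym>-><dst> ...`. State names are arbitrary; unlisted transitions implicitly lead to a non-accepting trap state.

The only thing that matters is how many `b`s have appeared, reduced mod 4. Use one state per residue: S0 for 0, …, S3 for 3. Reading `b` moves to the next residue; anything else stays put. S1 is accepting.
        a   b  
>  S0   S0  S1 
 * S1   S1  S2 
   S2   S2  S3 
   S3   S3  S0 
(> = start, * = accepting)

start=S0 accept=S1 S0-a->S0 S0-b->S1 S1-a->S1 S1-b->S2 S2-a->S2 S2-b->S3 S3-a->S3 S3-b->S0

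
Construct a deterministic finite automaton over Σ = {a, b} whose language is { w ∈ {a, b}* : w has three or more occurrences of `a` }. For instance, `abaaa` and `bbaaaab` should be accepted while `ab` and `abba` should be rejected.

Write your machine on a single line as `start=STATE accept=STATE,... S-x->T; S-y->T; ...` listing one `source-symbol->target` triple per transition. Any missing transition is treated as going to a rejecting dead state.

start=s0; accept=s3,s4; s0-a->s1; s0-b->s0; s1-a->s2; s1-b->s1; s2-a->s3; s2-b->s2; s3-a->s4; s3-b->s3; s4-a->s4; s4-b->s4

Count `a`s, saturating at 4: states s0 through s3 mean 0 through 3 `a`s seen; s4 means more than 3. Each `a` increments (capped at s4); other symbols loop. Accept from {s3, s4}.
With 5 states:
        a   b  
>  s0   s1  s0 
   s1   s2  s1 
   s2   s3  s2 
 * s3   s4  s3 
 * s4   s4  s4 
(> = start, * = accepting)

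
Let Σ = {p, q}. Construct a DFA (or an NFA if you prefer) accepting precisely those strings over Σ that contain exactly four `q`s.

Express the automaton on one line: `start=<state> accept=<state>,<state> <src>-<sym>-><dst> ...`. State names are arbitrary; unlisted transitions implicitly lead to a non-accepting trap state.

start=S0 accept=S4 S0-p->S0 S0-q->S1 S1-p->S1 S1-q->S2 S2-p->S2 S2-q->S3 S3-p->S3 S3-q->S4 S4-p->S4 S4-q->S5 S5-p->S5 S5-q->S5

Count `q`s, saturating at 5: states S0 through S4 mean 0 through 4 `q`s seen; S5 means more than 4. Each `q` increments (capped at S5); other symbols loop. Accept from {S4}.
A 6-state machine:
        p   q  
>  S0   S0  S1 
   S1   S1  S2 
   S2   S2  S3 
   S3   S3  S4 
 * S4   S4  S5 
   S5   S5  S5 
(> = start, * = accepting)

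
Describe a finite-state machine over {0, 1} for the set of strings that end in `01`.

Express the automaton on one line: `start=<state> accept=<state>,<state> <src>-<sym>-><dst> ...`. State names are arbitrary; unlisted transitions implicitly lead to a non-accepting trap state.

start=A accept=C A-0->B A-1->A B-0->B B-1->C C-0->B C-1->A

Let each state record the length of the longest suffix of the input read so far that is also a prefix of `01`. B means the last symbol is `0`; C means the last 2 symbols are `01`. Accept only at C, where the string currently ends in `01`.
       0  1 
>  A   B  A 
   B   B  C 
 * C   B  A 
(> = start, * = accepting)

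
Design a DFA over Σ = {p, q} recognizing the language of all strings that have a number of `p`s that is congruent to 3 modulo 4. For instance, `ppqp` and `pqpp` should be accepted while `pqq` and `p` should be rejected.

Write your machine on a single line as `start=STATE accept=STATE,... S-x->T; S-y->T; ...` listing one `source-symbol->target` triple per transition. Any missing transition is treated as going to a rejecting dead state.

The only thing that matters is how many `p`s have appeared, reduced mod 4. Use one state per residue: A for 0, …, D for 3. Reading `p` moves to the next residue; anything else stays put. D is accepting.
4 states suffice.
       p  q 
>  A   B  A 
   B   C  B 
   C   D  C 
 * D   A  D 
(> = start, * = accepting)

start=A; accept=D; A-p->B; A-q->A; B-p->C; B-q->B; C-p->D; C-q->C; D-p->A; D-q->D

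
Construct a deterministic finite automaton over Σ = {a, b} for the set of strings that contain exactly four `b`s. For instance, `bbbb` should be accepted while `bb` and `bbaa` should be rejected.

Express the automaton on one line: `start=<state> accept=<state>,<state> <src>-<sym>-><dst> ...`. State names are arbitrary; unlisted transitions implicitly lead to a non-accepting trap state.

start=S0 accept=S4 S0-a->S0 S0-b->S1 S1-a->S1 S1-b->S2 S2-a->S2 S2-b->S3 S3-a->S3 S3-b->S4 S4-a->S4 S4-b->S5 S5-a->S5 S5-b->S5

Only the number of `b`s matters, and only up to 5. Make a chain S0 → S1 → S2 → S3 → S4 → S5 advanced by each `b` (with S5 absorbing); every other symbol self-loops. The accepting set is {S4}.
        a   b  
>  S0   S0  S1 
   S1   S1  S2 
   S2   S2  S3 
   S3   S3  S4 
 * S4   S4  S5 
   S5   S5  S5 
(> = start, * = accepting)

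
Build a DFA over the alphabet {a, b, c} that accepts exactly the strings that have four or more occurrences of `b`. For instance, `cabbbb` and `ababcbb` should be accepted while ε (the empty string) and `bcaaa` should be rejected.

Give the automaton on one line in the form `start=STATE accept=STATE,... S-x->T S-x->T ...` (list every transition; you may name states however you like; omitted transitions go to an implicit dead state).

start=q0 accept=q4,q5 q0-a->q0 q0-b->q1 q0-c->q0 q1-a->q1 q1-b->q2 q1-c->q1 q2-a->q2 q2-b->q3 q2-c->q2 q3-a->q3 q3-b->q4 q3-c->q3 q4-a->q4 q4-b->q5 q4-c->q4 q5-a->q5 q5-b->q5 q5-c->q5

Only the number of `b`s matters, and only up to 5. Make a chain q0 → q1 → q2 → q3 → q4 → q5 advanced by each `b` (with q5 absorbing); every other symbol self-loops. The accepting set is {q4, q5}.
With 6 states:
        a   b   c  
>  q0   q0  q1  q0 
   q1   q1  q2  q1 
   q2   q2  q3  q2 
   q3   q3  q4  q3 
 * q4   q4  q5  q4 
 * q5   q5  q5  q5 
(> = start, * = accepting)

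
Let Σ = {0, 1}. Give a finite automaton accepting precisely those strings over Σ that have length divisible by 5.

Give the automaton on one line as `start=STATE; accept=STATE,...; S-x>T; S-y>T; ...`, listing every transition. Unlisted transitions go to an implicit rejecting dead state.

Count input length modulo 5: every symbol advances one step around the cycle q0 → q1 → q2 → q3 → q4 → q0. Accept at q0.
5 states suffice.
        0   1  
>* q0   q1  q1 
   q1   q2  q2 
   q2   q3  q3 
   q3   q4  q4 
   q4   q0  q0 
(> = start, * = accepting)

start=q0; accept=q0; q0-0>q1; q0-1>q1; q1-0>q2; q1-1>q2; q2-0>q3; q2-1>q3; q3-0>q4; q3-1>q4; q4-0>q0; q4-1>q0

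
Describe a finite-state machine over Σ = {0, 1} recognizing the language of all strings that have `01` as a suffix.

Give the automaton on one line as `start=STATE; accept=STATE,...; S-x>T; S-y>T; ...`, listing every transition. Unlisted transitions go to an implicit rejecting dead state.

start=S0; accept=S2; S0-0>S1; S0-1>S0; S1-0>S1; S1-1>S2; S2-0>S1; S2-1>S0

Remember how much of `01` the current input suffix matches. State S0 means no match yet; S1 means the last symbol is `0`; S2 means the last 2 symbols are `01`. Only S2 accepts. On a mismatch, fall back to the longest proper suffix that is still a prefix of `01`.
A 3-state machine:
        0   1  
>  S0   S1  S0 
   S1   S1  S2 
 * S2   S1  S0 
(> = start, * = accepting)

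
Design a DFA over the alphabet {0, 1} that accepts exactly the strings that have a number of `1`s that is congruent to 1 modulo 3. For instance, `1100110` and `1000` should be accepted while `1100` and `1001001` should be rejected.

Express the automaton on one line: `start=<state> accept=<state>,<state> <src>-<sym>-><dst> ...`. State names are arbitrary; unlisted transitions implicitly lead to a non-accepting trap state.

start=S0 accept=S1 S0-0->S0 S0-1->S1 S1-0->S1 S1-1->S2 S2-0->S2 S2-1->S0

Keep the running count of `1`s modulo 3: each `1` advances along the cycle S0 → S1 → S2 → S0 while other symbols loop. Accept at S1.
With 3 states:
        0   1  
>  S0   S0  S1 
 * S1   S1  S2 
   S2   S2  S0 
(> = start, * = accepting)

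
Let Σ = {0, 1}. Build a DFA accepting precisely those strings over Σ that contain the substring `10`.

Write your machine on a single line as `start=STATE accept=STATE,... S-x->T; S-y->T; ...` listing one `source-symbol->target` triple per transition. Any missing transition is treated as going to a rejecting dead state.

start=q0; accept=q2; q0-0->q0; q0-1->q1; q1-0->q2; q1-1->q1; q2-0->q2; q2-1->q2

States q0..q1 record the length of the longest prefix of `10` that matches the current input suffix. Reaching q2 means `10` has been seen, and we stay there forever. Accept from q2.
3 states suffice.
        0   1  
>  q0   q0  q1 
   q1   q2  q1 
 * q2   q2  q2 
(> = start, * = accepting)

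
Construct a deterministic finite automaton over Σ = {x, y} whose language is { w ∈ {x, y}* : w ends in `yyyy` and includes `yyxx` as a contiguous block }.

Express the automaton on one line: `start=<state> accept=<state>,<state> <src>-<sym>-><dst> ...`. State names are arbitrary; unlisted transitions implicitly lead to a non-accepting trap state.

start=S0 accept=S8 S0-x->S0 S0-y->S1 S1-x->S0 S1-y->S2 S2-x->S3 S2-y->S2 S3-x->S4 S3-y->S1 S4-x->S4 S4-y->S5 S5-x->S4 S5-y->S6 S6-x->S4 S6-y->S7 S7-x->S4 S7-y->S8 S8-x->S4 S8-y->S8

Run two small machines in parallel and take their product. One (5 states) tracks how much of the suffix `yyyy` has currently been matched; the other (5 states) tracks whether and how much of `yyxx` has been seen. Each combined state is a pair, one component from each; accept when both components accept. Minimizing collapses redundant product states.
A 9-state machine:
        x   y  
>  S0   S0  S1 
   S1   S0  S2 
   S2   S3  S2 
   S3   S4  S1 
   S4   S4  S5 
   S5   S4  S6 
   S6   S4  S7 
   S7   S4  S8 
 * S8   S4  S8 
(> = start, * = accepting)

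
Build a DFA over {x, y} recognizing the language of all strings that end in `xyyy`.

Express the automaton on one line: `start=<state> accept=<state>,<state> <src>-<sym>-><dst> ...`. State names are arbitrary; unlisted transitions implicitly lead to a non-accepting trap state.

Let each state record the length of the longest suffix of the input read so far that is also a prefix of `xyyy`. q1 means the last symbol is `x`; q2 means the last 2 symbols are `xy`; q3 means the last 3 symbols are `xyy`; q4 means the last 4 symbols are `xyyy`. Accept only at q4, where the string currently ends in `xyyy`.
A 5-state machine:
        x   y  
>  q0   q1  q0 
   q1   q1  q2 
   q2   q1  q3 
   q3   q1  q4 
 * q4   q1  q0 
(> = start, * = accepting)

start=q0 accept=q4 q0-x->q1 q0-y->q0 q1-x->q1 q1-y->q2 q2-x->q1 q2-y->q3 q3-x->q1 q3-y->q4 q4-x->q1 q4-y->q0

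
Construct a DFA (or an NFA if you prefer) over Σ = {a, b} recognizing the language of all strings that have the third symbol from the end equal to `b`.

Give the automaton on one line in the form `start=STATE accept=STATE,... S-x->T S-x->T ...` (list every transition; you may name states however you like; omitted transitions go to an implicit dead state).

A DFA must remember the last 3 symbols (since which symbol is third-to-last isn't known until the input ends). Use one state per possible window of the last ≤3 symbols; accept from those whose window starts with `b`.
15 states suffice.
          a    b  
>  s0     s1   s2 
   s1     s3   s4 
   s2     s5   s6 
   s3     s7   s8 
   s4     s9  s10 
   s5    s11  s12 
   s6    s13  s14 
   s7     s7   s8 
   s8     s9  s10 
   s9    s11  s12 
   s10   s13  s14 
 * s11    s7   s8 
 * s12    s9  s10 
 * s13   s11  s12 
 * s14   s13  s14 
(> = start, * = accepting)

start=s0 accept=s11,s12,s13,s14 s0-a->s1 s0-b->s2 s1-a->s3 s1-b->s4 s2-a->s5 s2-b->s6 s3-a->s7 s3-b->s8 s4-a->s9 s4-b->s10 s5-a->s11 s5-b->s12 s6-a->s13 s6-b->s14 s7-a->s7 s7-b->s8 s8-a->s9 s8-b->s10 s9-a->s11 s9-b->s12 s10-a->s13 s10-b->s14 s11-a->s7 s11-b->s8 s12-a->s9 s12-b->s10 s13-a->s11 s13-b->s12 s14-a->s13 s14-b->s14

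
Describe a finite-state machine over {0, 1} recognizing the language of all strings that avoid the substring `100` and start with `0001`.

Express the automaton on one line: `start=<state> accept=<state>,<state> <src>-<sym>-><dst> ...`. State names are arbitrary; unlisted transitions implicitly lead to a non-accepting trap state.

start=q0 accept=q5,q6 q0-0->q1 q0-1->q2 q1-0->q3 q1-1->q2 q2-0->q2 q2-1->q2 q3-0->q4 q3-1->q2 q4-0->q2 q4-1->q5 q5-0->q6 q5-1->q5 q6-0->q2 q6-1->q5

Build one automaton per condition and run them in lockstep. One (4 states) tracks partial matches of the forbidden pattern `100`; the other (6 states) tracks whether the input so far still matches the prefix `0001`. Each combined state is a pair, one component from each; accept when both components accept. Equivalent product states are then merged.
With 7 states:
        0   1  
>  q0   q1  q2 
   q1   q3  q2 
   q2   q2  q2 
   q3   q4  q2 
   q4   q2  q5 
 * q5   q6  q5 
 * q6   q2  q5 
(> = start, * = accepting)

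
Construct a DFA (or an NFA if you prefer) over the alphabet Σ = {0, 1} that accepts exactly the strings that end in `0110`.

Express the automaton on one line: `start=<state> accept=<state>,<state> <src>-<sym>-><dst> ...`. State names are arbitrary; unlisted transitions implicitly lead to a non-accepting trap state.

start=q0 accept=q4 q0-0->q1 q0-1->q0 q1-0->q1 q1-1->q2 q2-0->q1 q2-1->q3 q3-0->q4 q3-1->q0 q4-0->q1 q4-1->q2

Remember how much of `0110` the current input suffix matches. State q0 means no match yet; q1 means the last symbol is `0`; q2 means the last 2 symbols are `01`; q3 means the last 3 symbols are `011`; q4 means the last 4 symbols are `0110`. Only q4 accepts. On a mismatch, fall back to the longest proper suffix that is still a prefix of `0110`.
A 5-state machine:
        0   1  
>  q0   q1  q0 
   q1   q1  q2 
   q2   q1  q3 
   q3   q4  q0 
 * q4   q1  q2 
(> = start, * = accepting)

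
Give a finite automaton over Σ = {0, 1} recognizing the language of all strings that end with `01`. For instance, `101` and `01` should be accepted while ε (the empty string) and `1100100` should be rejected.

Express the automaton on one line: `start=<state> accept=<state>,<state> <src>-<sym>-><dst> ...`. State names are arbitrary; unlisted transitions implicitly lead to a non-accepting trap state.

start=S0 accept=S2 S0-0->S1 S0-1->S0 S1-0->S1 S1-1->S2 S2-0->S1 S2-1->S0

Let each state record the length of the longest suffix of the input read so far that is also a prefix of `01`. S1 means the last symbol is `0`; S2 means the last 2 symbols are `01`. Accept only at S2, where the string currently ends in `01`.
A 3-state machine:
        0   1  
>  S0   S1  S0 
   S1   S1  S2 
 * S2   S1  S0 
(> = start, * = accepting)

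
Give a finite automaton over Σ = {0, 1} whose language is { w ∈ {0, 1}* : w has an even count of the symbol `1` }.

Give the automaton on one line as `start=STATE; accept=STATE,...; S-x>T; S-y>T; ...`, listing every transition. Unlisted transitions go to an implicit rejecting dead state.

The only thing that matters is how many `1`s have appeared, reduced mod 2. Use one state per residue: s0 for 0, …, s1 for 1. Reading `1` moves to the next residue; anything else stays put. s0 is accepting.
2 states suffice.
        0   1  
>* s0   s0  s1 
   s1   s1  s0 
(> = start, * = accepting)

start=s0; accept=s0; s0-0>s0; s0-1>s1; s1-0>s1; s1-1>s0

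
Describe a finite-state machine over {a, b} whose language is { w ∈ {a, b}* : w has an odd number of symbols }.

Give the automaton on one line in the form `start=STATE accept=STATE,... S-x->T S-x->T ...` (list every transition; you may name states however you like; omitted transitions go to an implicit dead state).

Only the length mod 2 matters, so use a 2-cycle: from any state, every input symbol moves to the next state, wrapping S1 back to S0. Mark S1 accepting.
        a   b  
>  S0   S1  S1 
 * S1   S0  S0 
(> = start, * = accepting)

start=S0 accept=S1 S0-a->S1 S0-b->S1 S1-a->S0 S1-b->S0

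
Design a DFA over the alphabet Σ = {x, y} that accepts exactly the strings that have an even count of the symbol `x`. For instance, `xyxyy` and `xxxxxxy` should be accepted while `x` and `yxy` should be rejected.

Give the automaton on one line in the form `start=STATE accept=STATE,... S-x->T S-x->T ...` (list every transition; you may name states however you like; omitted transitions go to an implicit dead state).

The only thing that matters is how many `x`s have appeared, reduced mod 2. Use one state per residue: S0 for 0, …, S1 for 1. Reading `x` moves to the next residue; anything else stays put. S0 is accepting.
With 2 states:
        x   y  
>* S0   S1  S0 
   S1   S0  S1 
(> = start, * = accepting)

start=S0 accept=S0 S0-x->S1 S0-y->S0 S1-x->S0 S1-y->S1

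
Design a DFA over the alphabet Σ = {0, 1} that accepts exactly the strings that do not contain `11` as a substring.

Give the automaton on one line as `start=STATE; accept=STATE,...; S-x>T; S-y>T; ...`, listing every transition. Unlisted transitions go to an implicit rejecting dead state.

This is the complement of 'contains `11`'. Use the same substring-matching states — q0 through q2 holding how much of `11` has just been matched — but flip the accepting set: everything except the trap q2 accepts.
A 3-state machine:
        0   1  
>* q0   q0  q1 
 * q1   q0  q2 
   q2   q2  q2 
(> = start, * = accepting)

start=q0; accept=q0,q1; q0-0>q0; q0-1>q1; q1-0>q0; q1-1>q2; q2-0>q2; q2-1>q2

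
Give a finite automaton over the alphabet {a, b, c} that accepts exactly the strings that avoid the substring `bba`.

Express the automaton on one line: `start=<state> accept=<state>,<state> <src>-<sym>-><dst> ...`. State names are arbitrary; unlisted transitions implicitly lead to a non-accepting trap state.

Track partial matches of the forbidden pattern `bba`. State q3 is a dead state reached once `bba` has occurred; every other state accepts. q0 means no part of `bba` is currently matched.
A 4-state machine:
        a   b   c  
>* q0   q0  q1  q0 
 * q1   q0  q2  q0 
 * q2   q3  q2  q0 
   q3   q3  q3  q3 
(> = start, * = accepting)

start=q0 accept=q0,q1,q2 q0-a->q0 q0-b->q1 q0-c->q0 q1-a->q0 q1-b->q2 q1-c->q0 q2-a->q3 q2-b->q2 q2-c->q0 q3-a->q3 q3-b->q3 q3-c->q3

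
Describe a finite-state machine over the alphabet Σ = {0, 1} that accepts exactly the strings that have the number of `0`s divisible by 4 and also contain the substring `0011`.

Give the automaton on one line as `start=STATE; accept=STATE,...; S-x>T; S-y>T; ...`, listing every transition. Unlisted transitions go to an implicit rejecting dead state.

Handle the two conditions separately and then intersect. The first has 4 states tracking the count of `0`s modulo 4; the second has 5 states tracking whether and how much of `0011` has been seen. A product state is a pair (one from each), accepting exactly when both do.
       0  1 
>  A   B  A 
   B   C  D 
   C   E  F 
   D   G  D 
   E   H  I 
   F   J  K 
   G   E  L 
   H   M  N 
   I   O  P 
   J   H  Q 
   K   P  K 
   L   J  L 
   M   C  R 
   N   B  S 
   O   M  A 
   P   S  P 
   Q   O  Q 
   R   G  T 
 * S   T  S 
   T   K  T 
(> = start, * = accepting)

start=A; accept=S; A-0>B; A-1>A; B-0>C; B-1>D; C-0>E; C-1>F; D-0>G; D-1>D; E-0>H; E-1>I; F-0>J; F-1>K; G-0>E; G-1>L; H-0>M; H-1>N; I-0>O; I-1>P; J-0>H; J-1>Q; K-0>P; K-1>K; L-0>J; L-1>L; M-0>C; M-1>R; N-0>B; N-1>S; O-0>M; O-1>A; P-0>S; P-1>P; Q-0>O; Q-1>Q; R-0>G; R-1>T; S-0>T; S-1>S; T-0>K; T-1>T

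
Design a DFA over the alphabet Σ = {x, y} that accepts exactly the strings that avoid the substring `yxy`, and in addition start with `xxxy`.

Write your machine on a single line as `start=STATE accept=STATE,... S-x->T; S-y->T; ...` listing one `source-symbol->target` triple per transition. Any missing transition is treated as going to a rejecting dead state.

Build one automaton per condition and run them in lockstep. The first has 4 states tracking partial matches of the forbidden pattern `yxy`; the second has 6 states tracking whether the input so far still matches the prefix `xxxy`. A product state is a pair (one from each), accepting exactly when both do. Equivalent product states are then merged.
An 8-state machine:
        x   y  
>  q0   q1  q2 
   q1   q3  q2 
   q2   q2  q2 
   q3   q4  q2 
   q4   q2  q5 
 * q5   q6  q5 
 * q6   q7  q2 
 * q7   q7  q5 
(> = start, * = accepting)

start=q0; accept=q5,q6,q7; q0-x->q1; q0-y->q2; q1-x->q3; q1-y->q2; q2-x->q2; q2-y->q2; q3-x->q4; q3-y->q2; q4-x->q2; q4-y->q5; q5-x->q6; q5-y->q5; q6-x->q7; q6-y->q2; q7-x->q7; q7-y->q5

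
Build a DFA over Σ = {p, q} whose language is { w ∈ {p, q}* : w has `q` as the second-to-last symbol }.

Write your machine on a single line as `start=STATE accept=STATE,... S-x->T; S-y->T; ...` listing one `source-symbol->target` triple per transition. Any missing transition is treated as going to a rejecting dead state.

start=S0; accept=S5,S6; S0-p->S1; S0-q->S2; S1-p->S3; S1-q->S4; S2-p->S5; S2-q->S6; S3-p->S3; S3-q->S4; S4-p->S5; S4-q->S6; S5-p->S3; S5-q->S4; S6-p->S5; S6-q->S6

Because acceptance depends on a position counted from the end, the machine has to buffer the most recent 2 symbols. Make each state the string of the last up-to-2 symbols read; on input `x` shift the window left and append `x`. Accept when the buffered window has length 2 and begins with `q`.
7 states suffice.
        p   q  
>  S0   S1  S2 
   S1   S3  S4 
   S2   S5  S6 
   S3   S3  S4 
   S4   S5  S6 
 * S5   S3  S4 
 * S6   S5  S6 
(> = start, * = accepting)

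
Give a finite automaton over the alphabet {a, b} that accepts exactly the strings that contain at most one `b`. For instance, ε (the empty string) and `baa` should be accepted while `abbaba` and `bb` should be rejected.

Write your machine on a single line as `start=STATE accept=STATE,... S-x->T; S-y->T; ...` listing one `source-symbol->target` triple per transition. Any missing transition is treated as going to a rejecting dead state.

start=q0; accept=q0,q1; q0-a->q0; q0-b->q1; q1-a->q1; q1-b->q2; q2-a->q2; q2-b->q2

Only the number of `b`s matters, and only up to 2. Make a chain q0 → q1 → q2 advanced by each `b` (with q2 absorbing); every other symbol self-loops. The accepting set is {q0, q1}.
3 states suffice.
        a   b  
>* q0   q0  q1 
 * q1   q1  q2 
   q2   q2  q2 
(> = start, * = accepting)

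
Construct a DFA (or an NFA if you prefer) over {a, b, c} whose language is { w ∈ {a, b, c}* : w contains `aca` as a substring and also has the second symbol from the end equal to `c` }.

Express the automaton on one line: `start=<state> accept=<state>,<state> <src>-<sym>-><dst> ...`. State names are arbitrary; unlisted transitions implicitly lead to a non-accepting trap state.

start=S0 accept=S3,S6 S0-a->S1 S0-b->S0 S0-c->S0 S1-a->S1 S1-b->S0 S1-c->S2 S2-a->S3 S2-b->S0 S2-c->S0 S3-a->S4 S3-b->S4 S3-c->S5 S4-a->S4 S4-b->S4 S4-c->S5 S5-a->S3 S5-b->S3 S5-c->S6 S6-a->S3 S6-b->S3 S6-c->S6

Run two small machines in parallel and take their product. One (4 states) tracks whether and how much of `aca` has been seen; the other (13 states) tracks the last 2 symbols read. Each combined state is a pair, one component from each; accept when both components accept. Equivalent product states are then merged.
With 7 states:
        a   b   c  
>  S0   S1  S0  S0 
   S1   S1  S0  S2 
   S2   S3  S0  S0 
 * S3   S4  S4  S5 
   S4   S4  S4  S5 
   S5   S3  S3  S6 
 * S6   S3  S3  S6 
(> = start, * = accepting)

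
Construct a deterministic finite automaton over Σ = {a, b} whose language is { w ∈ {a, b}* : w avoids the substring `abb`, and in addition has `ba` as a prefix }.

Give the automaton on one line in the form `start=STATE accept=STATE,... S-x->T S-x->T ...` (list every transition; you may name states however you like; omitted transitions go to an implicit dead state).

Run two small machines in parallel and take their product. The first has 4 states tracking partial matches of the forbidden pattern `abb`; the second has 4 states tracking whether the input so far still matches the prefix `ba`. A product state is a pair (one from each), accepting exactly when both do. Equivalent product states are then merged.
With 5 states:
        a   b  
>  q0   q1  q2 
   q1   q1  q1 
   q2   q3  q1 
 * q3   q3  q4 
 * q4   q3  q1 
(> = start, * = accepting)

start=q0 accept=q3,q4 q0-a->q1 q0-b->q2 q1-a->q1 q1-b->q1 q2-a->q3 q2-b->q1 q3-a->q3 q3-b->q4 q4-a->q3 q4-b->q1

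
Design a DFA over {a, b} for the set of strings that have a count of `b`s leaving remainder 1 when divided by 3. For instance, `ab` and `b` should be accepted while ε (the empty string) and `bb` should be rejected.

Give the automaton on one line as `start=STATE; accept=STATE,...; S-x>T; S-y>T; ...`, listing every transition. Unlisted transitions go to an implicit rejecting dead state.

The only thing that matters is how many `b`s have appeared, reduced mod 3. Use one state per residue: S0 for 0, …, S2 for 2. Reading `b` moves to the next residue; anything else stays put. S1 is accepting.
3 states suffice.
        a   b  
>  S0   S0  S1 
 * S1   S1  S2 
   S2   S2  S0 
(> = start, * = accepting)

start=S0; accept=S1; S0-a>S0; S0-b>S1; S1-a>S1; S1-b>S2; S2-a>S2; S2-b>S0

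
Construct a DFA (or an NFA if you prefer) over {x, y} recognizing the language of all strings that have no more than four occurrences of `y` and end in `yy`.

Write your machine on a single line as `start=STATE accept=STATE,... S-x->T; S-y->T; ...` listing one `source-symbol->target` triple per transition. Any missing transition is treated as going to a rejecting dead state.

Run two small machines in parallel and take their product. One (6 states) tracks the count of `y`s, saturating at 5; the other (3 states) tracks how much of the suffix `yy` has currently been matched. Each combined state is a pair, one component from each; accept when both components accept. Minimizing collapses redundant product states.
A 10-state machine:
        x   y  
>  s0   s0  s1 
   s1   s2  s3 
   s2   s2  s4 
 * s3   s5  s6 
   s4   s5  s6 
   s5   s5  s7 
 * s6   s8  s9 
   s7   s8  s9 
   s8   s8  s8 
 * s9   s8  s8 
(> = start, * = accepting)

start=s0; accept=s3,s6,s9; s0-x->s0; s0-y->s1; s1-x->s2; s1-y->s3; s2-x->s2; s2-y->s4; s3-x->s5; s3-y->s6; s4-x->s5; s4-y->s6; s5-x->s5; s5-y->s7; s6-x->s8; s6-y->s9; s7-x->s8; s7-y->s9; s8-x->s8; s8-y->s8; s9-x->s8; s9-y->s8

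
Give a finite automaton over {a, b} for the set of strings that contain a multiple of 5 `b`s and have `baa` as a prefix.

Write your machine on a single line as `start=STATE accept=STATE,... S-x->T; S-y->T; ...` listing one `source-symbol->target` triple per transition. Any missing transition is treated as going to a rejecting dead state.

Run two small machines in parallel and take their product. The first has 5 states tracking the count of `b`s modulo 5; the second has 5 states tracking whether the input so far still matches the prefix `baa`. A product state is a pair (one from each), accepting exactly when both do. After merging equivalent states the machine shrinks.
        a   b  
>  s0   s1  s2 
   s1   s1  s1 
   s2   s3  s1 
   s3   s4  s1 
   s4   s4  s5 
   s5   s5  s6 
   s6   s6  s7 
   s7   s7  s8 
 * s8   s8  s4 
(> = start, * = accepting)

start=s0; accept=s8; s0-a->s1; s0-b->s2; s1-a->s1; s1-b->s1; s2-a->s3; s2-b->s1; s3-a->s4; s3-b->s1; s4-a->s4; s4-b->s5; s5-a->s5; s5-b->s6; s6-a->s6; s6-b->s7; s7-a->s7; s7-b->s8; s8-a->s8; s8-b->s4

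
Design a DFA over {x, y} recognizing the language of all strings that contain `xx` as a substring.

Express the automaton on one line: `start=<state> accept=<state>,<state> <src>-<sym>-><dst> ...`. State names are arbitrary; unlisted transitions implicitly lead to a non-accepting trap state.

Track how much of `xx` has been matched so far: state q0 is no progress, q2 is the absorbing accept state reached once `xx` has occurred. Intermediate states record partial matches; on a mismatch, fall back to the longest reusable overlap.
With 3 states:
        x   y  
>  q0   q1  q0 
   q1   q2  q0 
 * q2   q2  q2 
(> = start, * = accepting)

start=q0 accept=q2 q0-x->q1 q0-y->q0 q1-x->q2 q1-y->q0 q2-x->q2 q2-y->q2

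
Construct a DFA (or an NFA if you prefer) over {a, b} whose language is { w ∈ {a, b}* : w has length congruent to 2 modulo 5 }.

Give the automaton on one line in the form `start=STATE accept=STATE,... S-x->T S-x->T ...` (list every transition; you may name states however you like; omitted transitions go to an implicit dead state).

start=s0 accept=s2 s0-a->s1 s0-b->s1 s1-a->s2 s1-b->s2 s2-a->s3 s2-b->s3 s3-a->s4 s3-b->s4 s4-a->s0 s4-b->s0

Count input length modulo 5: every symbol advances one step around the cycle s0 → s1 → s2 → s3 → s4 → s0. Accept at s2.
With 5 states:
        a   b  
>  s0   s1  s1 
   s1   s2  s2 
 * s2   s3  s3 
   s3   s4  s4 
   s4   s0  s0 
(> = start, * = accepting)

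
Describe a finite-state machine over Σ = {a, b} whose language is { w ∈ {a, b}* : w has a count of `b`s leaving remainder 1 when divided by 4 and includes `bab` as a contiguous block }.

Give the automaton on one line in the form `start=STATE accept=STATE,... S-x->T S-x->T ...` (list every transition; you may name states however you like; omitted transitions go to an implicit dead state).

start=q0 accept=q15 q0-a->q0 q0-b->q1 q1-a->q2 q1-b->q3 q2-a->q4 q2-b->q5 q3-a->q6 q3-b->q7 q4-a->q4 q4-b->q3 q5-a->q5 q5-b->q8 q6-a->q9 q6-b->q8 q7-a->q10 q7-b->q11 q8-a->q8 q8-b->q12 q9-a->q9 q9-b->q7 q10-a->q13 q10-b->q12 q11-a->q14 q11-b->q1 q12-a->q12 q12-b->q15 q13-a->q13 q13-b->q11 q14-a->q0 q14-b->q15 q15-a->q15 q15-b->q5

Handle the two conditions separately and then intersect. The first has 4 states tracking the count of `b`s modulo 4; the second has 4 states tracking whether and how much of `bab` has been seen. A product state is a pair (one from each), accepting exactly when both do.
          a    b  
>  q0     q0   q1 
   q1     q2   q3 
   q2     q4   q5 
   q3     q6   q7 
   q4     q4   q3 
   q5     q5   q8 
   q6     q9   q8 
   q7    q10  q11 
   q8     q8  q12 
   q9     q9   q7 
   q10   q13  q12 
   q11   q14   q1 
   q12   q12  q15 
   q13   q13  q11 
   q14    q0  q15 
 * q15   q15   q5 
(> = start, * = accepting)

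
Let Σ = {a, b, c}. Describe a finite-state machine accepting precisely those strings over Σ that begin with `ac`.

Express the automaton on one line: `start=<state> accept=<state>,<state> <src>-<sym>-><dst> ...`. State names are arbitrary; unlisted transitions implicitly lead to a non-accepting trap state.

start=s0 accept=s2 s0-a->s1 s0-b->s3 s0-c->s3 s1-a->s3 s1-b->s3 s1-c->s2 s2-a->s2 s2-b->s2 s2-c->s2 s3-a->s3 s3-b->s3 s3-c->s3

Check the first 2 symbols one by one: s0 through s1 record how many have matched `ac` so far; any wrong symbol goes to the dead state s3. After all 2 match we enter the accepting sink s2.
        a   b   c  
>  s0   s1  s3  s3 
   s1   s3  s3  s2 
 * s2   s2  s2  s2 
   s3   s3  s3  s3 
(> = start, * = accepting)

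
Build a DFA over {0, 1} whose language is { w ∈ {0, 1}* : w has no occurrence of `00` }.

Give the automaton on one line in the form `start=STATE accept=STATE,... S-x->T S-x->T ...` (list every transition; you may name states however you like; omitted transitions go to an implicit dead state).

This is the complement of 'contains `00`'. Use the same substring-matching states — A through C holding how much of `00` has just been matched — but flip the accepting set: everything except the trap C accepts.
       0  1 
>* A   B  A 
 * B   C  A 
   C   C  C 
(> = start, * = accepting)

start=A accept=A,B A-0->B A-1->A B-0->C B-1->A C-0->C C-1->C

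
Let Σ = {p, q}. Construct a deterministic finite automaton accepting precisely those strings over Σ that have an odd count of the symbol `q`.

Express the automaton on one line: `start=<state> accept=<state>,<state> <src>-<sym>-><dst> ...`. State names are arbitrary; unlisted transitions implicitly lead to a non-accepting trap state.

start=S0 accept=S1 S0-p->S0 S0-q->S1 S1-p->S1 S1-q->S0

Keep the running count of `q`s modulo 2: each `q` advances along the cycle S0 → S1 → S0 while other symbols loop. Accept at S1.
        p   q  
>  S0   S0  S1 
 * S1   S1  S0 
(> = start, * = accepting)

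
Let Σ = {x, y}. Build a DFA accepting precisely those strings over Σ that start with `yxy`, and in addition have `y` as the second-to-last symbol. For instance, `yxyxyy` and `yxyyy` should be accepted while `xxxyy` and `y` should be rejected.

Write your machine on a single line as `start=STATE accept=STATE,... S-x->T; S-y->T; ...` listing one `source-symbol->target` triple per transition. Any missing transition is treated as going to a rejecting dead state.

Run two small machines in parallel and take their product. One (5 states) tracks whether the input so far still matches the prefix `yxy`; the other (7 states) tracks the last 2 symbols read. Each combined state is a pair, one component from each; accept when both components accept. Equivalent product states are then merged.
With 8 states:
        x   y  
>  q0   q1  q2 
   q1   q1  q1 
   q2   q3  q1 
   q3   q1  q4 
   q4   q5  q6 
 * q5   q7  q4 
 * q6   q5  q6 
   q7   q7  q4 
(> = start, * = accepting)

start=q0; accept=q5,q6; q0-x->q1; q0-y->q2; q1-x->q1; q1-y->q1; q2-x->q3; q2-y->q1; q3-x->q1; q3-y->q4; q4-x->q5; q4-y->q6; q5-x->q7; q5-y->q4; q6-x->q5; q6-y->q6; q7-x->q7; q7-y->q4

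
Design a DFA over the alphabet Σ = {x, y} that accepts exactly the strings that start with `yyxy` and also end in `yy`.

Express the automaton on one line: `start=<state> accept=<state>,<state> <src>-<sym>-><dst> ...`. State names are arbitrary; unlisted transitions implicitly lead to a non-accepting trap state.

Run two small machines in parallel and take their product. The first has 6 states tracking whether the input so far still matches the prefix `yyxy`; the second has 3 states tracking how much of the suffix `yy` has currently been matched. A product state is a pair (one from each), accepting exactly when both do. Minimizing collapses redundant product states.
8 states suffice.
        x   y  
>  q0   q1  q2 
   q1   q1  q1 
   q2   q1  q3 
   q3   q4  q1 
   q4   q1  q5 
   q5   q6  q7 
   q6   q6  q5 
 * q7   q6  q7 
(> = start, * = accepting)

start=q0 accept=q7 q0-x->q1 q0-y->q2 q1-x->q1 q1-y->q1 q2-x->q1 q2-y->q3 q3-x->q4 q3-y->q1 q4-x->q1 q4-y->q5 q5-x->q6 q5-y->q7 q6-x->q6 q6-y->q5 q7-x->q6 q7-y->q7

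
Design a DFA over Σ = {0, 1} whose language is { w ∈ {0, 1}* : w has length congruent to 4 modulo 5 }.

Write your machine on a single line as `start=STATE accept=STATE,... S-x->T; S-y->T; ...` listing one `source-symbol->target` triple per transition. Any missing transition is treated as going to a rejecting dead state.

Count input length modulo 5: every symbol advances one step around the cycle s0 → s1 → s2 → s3 → s4 → s0. Accept at s4.
        0   1  
>  s0   s1  s1 
   s1   s2  s2 
   s2   s3  s3 
   s3   s4  s4 
 * s4   s0  s0 
(> = start, * = accepting)

start=s0; accept=s4; s0-0->s1; s0-1->s1; s1-0->s2; s1-1->s2; s2-0->s3; s2-1->s3; s3-0->s4; s3-1->s4; s4-0->s0; s4-1->s0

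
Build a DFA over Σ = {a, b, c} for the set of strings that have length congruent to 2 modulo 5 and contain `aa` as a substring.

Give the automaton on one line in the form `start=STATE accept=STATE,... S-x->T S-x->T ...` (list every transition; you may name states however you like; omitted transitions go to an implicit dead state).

start=q0 accept=q3 q0-a->q1 q0-b->q2 q0-c->q2 q1-a->q3 q1-b->q4 q1-c->q4 q2-a->q5 q2-b->q4 q2-c->q4 q3-a->q6 q3-b->q6 q3-c->q6 q4-a->q7 q4-b->q8 q4-c->q8 q5-a->q6 q5-b->q8 q5-c->q8 q6-a->q9 q6-b->q9 q6-c->q9 q7-a->q9 q7-b->q10 q7-c->q10 q8-a->q11 q8-b->q10 q8-c->q10 q9-a->q12 q9-b->q12 q9-c->q12 q10-a->q13 q10-b->q0 q10-c->q0 q11-a->q12 q11-b->q0 q11-c->q0 q12-a->q14 q12-b->q14 q12-c->q14 q13-a->q14 q13-b->q2 q13-c->q2 q14-a->q3 q14-b->q3 q14-c->q3

Handle the two conditions separately and then intersect. One (5 states) tracks the input length modulo 5; the other (3 states) tracks whether and how much of `aa` has been seen. Each combined state is a pair, one component from each; accept when both components accept.
          a    b    c  
>  q0     q1   q2   q2 
   q1     q3   q4   q4 
   q2     q5   q4   q4 
 * q3     q6   q6   q6 
   q4     q7   q8   q8 
   q5     q6   q8   q8 
   q6     q9   q9   q9 
   q7     q9  q10  q10 
   q8    q11  q10  q10 
   q9    q12  q12  q12 
   q10   q13   q0   q0 
   q11   q12   q0   q0 
   q12   q14  q14  q14 
   q13   q14   q2   q2 
   q14    q3   q3   q3 
(> = start, * = accepting)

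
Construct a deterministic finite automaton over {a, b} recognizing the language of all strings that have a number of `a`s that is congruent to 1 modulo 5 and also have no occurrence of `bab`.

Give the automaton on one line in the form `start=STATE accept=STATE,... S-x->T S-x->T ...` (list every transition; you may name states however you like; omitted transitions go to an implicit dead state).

Handle the two conditions separately and then intersect. One (5 states) tracks the count of `a`s modulo 5; the other (4 states) tracks partial matches of the forbidden pattern `bab`. Each combined state is a pair, one component from each; accept when both components accept. After merging equivalent states the machine shrinks.
          a    b  
>  q0     q1   q2 
 * q1     q3   q4 
   q2     q5   q2 
   q3     q6   q7 
 * q4     q8   q4 
 * q5     q3   q9 
   q6    q10  q11 
   q7    q12   q7 
   q8     q6   q9 
   q9     q9   q9 
   q10    q0  q13 
   q11   q14  q11 
   q12   q10   q9 
   q13   q15  q13 
   q14    q0   q9 
   q15    q1   q9 
(> = start, * = accepting)

start=q0 accept=q1,q4,q5 q0-a->q1 q0-b->q2 q1-a->q3 q1-b->q4 q2-a->q5 q2-b->q2 q3-a->q6 q3-b->q7 q4-a->q8 q4-b->q4 q5-a->q3 q5-b->q9 q6-a->q10 q6-b->q11 q7-a->q12 q7-b->q7 q8-a->q6 q8-b->q9 q9-a->q9 q9-b->q9 q10-a->q0 q10-b->q13 q11-a->q14 q11-b->q11 q12-a->q10 q12-b->q9 q13-a->q15 q13-b->q13 q14-a->q0 q14-b->q9 q15-a->q1 q15-b->q9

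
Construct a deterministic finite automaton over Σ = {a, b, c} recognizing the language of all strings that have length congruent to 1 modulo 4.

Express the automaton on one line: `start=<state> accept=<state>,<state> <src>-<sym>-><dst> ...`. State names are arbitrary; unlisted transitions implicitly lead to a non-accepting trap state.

start=s0 accept=s1 s0-a->s1 s0-b->s1 s0-c->s1 s1-a->s2 s1-b->s2 s1-c->s2 s2-a->s3 s2-b->s3 s2-c->s3 s3-a->s0 s3-b->s0 s3-c->s0

Only the length mod 4 matters, so use a 4-cycle: from any state, every input symbol moves to the next state, wrapping s3 back to s0. Mark s1 accepting.
4 states suffice.
        a   b   c  
>  s0   s1  s1  s1 
 * s1   s2  s2  s2 
   s2   s3  s3  s3 
   s3   s0  s0  s0 
(> = start, * = accepting)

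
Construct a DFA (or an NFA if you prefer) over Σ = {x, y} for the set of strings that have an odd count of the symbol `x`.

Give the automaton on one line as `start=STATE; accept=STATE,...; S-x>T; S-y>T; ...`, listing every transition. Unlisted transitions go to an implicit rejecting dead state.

start=q0; accept=q1; q0-x>q1; q0-y>q0; q1-x>q0; q1-y>q1

The only thing that matters is how many `x`s have appeared, reduced mod 2. Use one state per residue: q0 for 0, …, q1 for 1. Reading `x` moves to the next residue; anything else stays put. q1 is accepting.
A 2-state machine:
        x   y  
>  q0   q1  q0 
 * q1   q0  q1 
(> = start, * = accepting)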